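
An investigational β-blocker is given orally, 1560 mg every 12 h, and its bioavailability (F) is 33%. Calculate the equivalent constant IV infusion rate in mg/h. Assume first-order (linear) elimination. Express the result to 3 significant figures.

Equivalent systemic input: infusion rate = F·D/τ.
Rate = 0.33 × 1560 / 12 = 42.90 mg/h

42.9 mg/h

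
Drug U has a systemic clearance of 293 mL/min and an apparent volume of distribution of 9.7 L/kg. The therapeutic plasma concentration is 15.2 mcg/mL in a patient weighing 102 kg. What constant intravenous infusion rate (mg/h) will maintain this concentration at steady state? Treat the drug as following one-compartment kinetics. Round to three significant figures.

267 mg/h

Convert clearance: 293 mL/min × 60 min/h ÷ 1000 mL/L = 17.58 L/h
Vd does not affect the maintenance rate; only clearance governs steady-state input.
R₀ = 17.58 × 15.2 = 267.2 mg/h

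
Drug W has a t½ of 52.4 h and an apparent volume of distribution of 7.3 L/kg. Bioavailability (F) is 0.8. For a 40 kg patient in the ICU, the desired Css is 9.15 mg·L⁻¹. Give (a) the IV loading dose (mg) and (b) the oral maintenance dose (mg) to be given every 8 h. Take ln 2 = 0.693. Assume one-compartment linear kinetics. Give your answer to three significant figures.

(a) 2670 mg; (b) 353 mg

Total Vd = 7.3 × 40 = 292.0 L
LD = Vd × C = 292.0 × 9.15 = 2672 mg
CL = 0.693 × Vd / t½ = 0.693 × 292.0 / 52.4 = 3.862 L/h
D = CL × Css × τ / F = 3.862 × 9.15 × 8 / 0.8 = 353.4 mg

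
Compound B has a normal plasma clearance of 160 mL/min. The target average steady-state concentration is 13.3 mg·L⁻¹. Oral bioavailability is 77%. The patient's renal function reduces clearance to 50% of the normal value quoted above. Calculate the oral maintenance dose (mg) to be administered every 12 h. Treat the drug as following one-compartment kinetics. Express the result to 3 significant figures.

CL = 160 mL/min × 60/1000 = 9.600 L/h
Patient clearance = 0.5 × 9.600 = 4.800 L/h
D = CL × Css × τ / F = 4.800 × 13.3 × 12 / 0.77 = 994.9 mg

995 mg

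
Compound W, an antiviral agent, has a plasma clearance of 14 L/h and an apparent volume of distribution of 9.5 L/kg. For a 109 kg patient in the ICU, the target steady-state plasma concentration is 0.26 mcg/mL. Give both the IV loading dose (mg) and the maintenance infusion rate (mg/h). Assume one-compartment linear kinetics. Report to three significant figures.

Vd(total) = 109 kg × 9.5 L/kg = 1036 L
Loading dose = Vd × C = 1036 × 0.26 = 269.4 mg
Maintenance: replace elimination → rate = CL × Css = 14.00 × 0.26 = 3.640 mg/h

(a) 269 mg; (b) 3.64 mg/h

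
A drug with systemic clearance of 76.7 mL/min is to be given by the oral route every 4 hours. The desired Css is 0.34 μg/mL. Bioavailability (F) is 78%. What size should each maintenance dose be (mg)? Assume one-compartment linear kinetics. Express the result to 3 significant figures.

8.02 mg

CL = 76.7 mL/min × 60/1000 = 4.602 L/h
At steady state, dose per interval replaces the amount cleared in that interval: F·D/τ = CL·Css.
D = CL × Css × τ / F = 4.602 × 0.34 × 4 / 0.78 = 8.024 mg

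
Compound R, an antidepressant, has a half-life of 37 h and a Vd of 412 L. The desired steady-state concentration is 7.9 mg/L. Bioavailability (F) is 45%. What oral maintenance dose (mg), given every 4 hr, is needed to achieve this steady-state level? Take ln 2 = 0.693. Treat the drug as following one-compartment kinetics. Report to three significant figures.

CL = 0.693 × Vd / t½ = 0.693 × 412.0 / 37 = 7.717 L/h
D = CL × Css × τ / F = 7.717 × 7.9 × 4 / 0.45 = 541.9 mg

542 mg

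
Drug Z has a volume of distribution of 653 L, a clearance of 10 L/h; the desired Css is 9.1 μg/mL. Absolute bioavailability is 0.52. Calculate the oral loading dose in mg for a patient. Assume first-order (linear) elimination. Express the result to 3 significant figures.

LD = Vd × C / F = 653.0 × 9.100 / 0.52 = 11430 mg

11400 mg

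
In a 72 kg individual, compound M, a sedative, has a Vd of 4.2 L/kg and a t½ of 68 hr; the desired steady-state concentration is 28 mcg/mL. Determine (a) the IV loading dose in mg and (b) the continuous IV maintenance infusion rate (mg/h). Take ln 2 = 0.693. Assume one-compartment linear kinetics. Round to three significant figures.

(a) 8470 mg; (b) 86.3 mg/h

Total Vd = 4.2 × 72 = 302.4 L
LD = Vd × C = 302.4 × 28 = 8467 mg
CL = 0.693 × Vd / t½ = 0.693 × 302.4 / 68 = 3.082 L/h
Infusion rate = CL × Css = 3.082 × 28 = 86.30 mg/h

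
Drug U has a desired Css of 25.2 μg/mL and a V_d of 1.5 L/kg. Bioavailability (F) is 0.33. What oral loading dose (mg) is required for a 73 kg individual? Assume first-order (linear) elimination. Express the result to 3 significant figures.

Total Vd = 1.5 × 73 = 109.5 L
The loading dose fills Vd to the target concentration.
LD = Vd × C / F = 109.5 × 25.20 / 0.33 = 8362 mg

8360 mg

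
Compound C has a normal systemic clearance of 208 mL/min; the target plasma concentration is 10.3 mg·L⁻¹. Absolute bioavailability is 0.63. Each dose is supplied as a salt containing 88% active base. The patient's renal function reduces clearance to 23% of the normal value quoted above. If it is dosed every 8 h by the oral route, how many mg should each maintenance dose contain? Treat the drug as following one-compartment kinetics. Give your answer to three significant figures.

CL = 208 mL/min = 208 × 0.06 = 12.48 L/h
Patient clearance = 0.23 × 12.48 = 2.870 L/h
At steady state, dose per interval replaces the amount cleared in that interval: F·S·D/τ = CL·Css.
D = CL × Css × τ / F / S = 2.870 × 10.3 × 8 / 0.63 / 0.88 = 426.6 mg

427 mg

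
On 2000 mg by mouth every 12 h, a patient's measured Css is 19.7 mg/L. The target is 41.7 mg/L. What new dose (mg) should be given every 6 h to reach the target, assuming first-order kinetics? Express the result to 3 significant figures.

For first-order elimination, Css ∝ F·D/(CL·τ); F and CL are unchanged, so Css ∝ D/τ.
D₂ = D₁ × (Css,target / Css,current) × (τ₂/τ₁) = 2000 × (41.7/19.7) × (6/12) = 2117 mg

2120 mg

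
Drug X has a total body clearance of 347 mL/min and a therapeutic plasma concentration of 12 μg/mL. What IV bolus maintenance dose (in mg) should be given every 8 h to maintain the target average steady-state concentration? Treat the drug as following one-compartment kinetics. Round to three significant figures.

Convert clearance: 347 mL/min × 60 min/h ÷ 1000 mL/L = 20.82 L/h
At steady state, dose per interval replaces the amount cleared in that interval: D/τ = CL·Css.
D = CL × Css × τ = 20.82 × 12 × 8 = 1999 mg

2000 mg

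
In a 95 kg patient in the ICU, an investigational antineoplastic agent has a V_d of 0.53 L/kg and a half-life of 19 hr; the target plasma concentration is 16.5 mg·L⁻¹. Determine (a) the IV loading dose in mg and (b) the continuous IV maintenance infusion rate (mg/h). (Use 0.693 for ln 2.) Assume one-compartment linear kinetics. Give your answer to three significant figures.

(a) 831 mg; (b) 30.3 mg/h

Vd = 0.53 L/kg × 95 kg = 50.35 L
LD = Vd × C = 50.35 × 16.5 = 830.8 mg
CL = 0.693 × Vd / t½ = 0.693 × 50.35 / 19 = 1.836 L/h
Infusion rate = CL × Css = 1.836 × 16.5 = 30.29 mg/h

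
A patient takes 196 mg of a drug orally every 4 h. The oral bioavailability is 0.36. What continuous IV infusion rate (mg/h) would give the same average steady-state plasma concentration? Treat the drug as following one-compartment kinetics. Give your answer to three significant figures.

Equivalent systemic input: infusion rate = F·D/τ.
Rate = 0.36 × 196 / 4 = 17.64 mg/h

17.6 mg/h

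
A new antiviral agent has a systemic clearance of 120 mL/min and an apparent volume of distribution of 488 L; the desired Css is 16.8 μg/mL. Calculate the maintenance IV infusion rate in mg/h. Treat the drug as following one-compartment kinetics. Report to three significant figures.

121 mg/h

CL = 120 mL/min × 60/1000 = 7.200 L/h
Maintenance depends on clearance, not Vd — rate in must match rate out.
Rate = CL × Css = 7.200 × 16.8 = 121.0 mg/h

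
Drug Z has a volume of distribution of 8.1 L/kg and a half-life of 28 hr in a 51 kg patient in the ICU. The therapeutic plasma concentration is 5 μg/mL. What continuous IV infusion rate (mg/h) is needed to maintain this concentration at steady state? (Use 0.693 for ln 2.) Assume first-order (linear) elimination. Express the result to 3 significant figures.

Vd = 8.1 L/kg × 51 kg = 413.1 L
k = 0.693/28 = 0.02475 h⁻¹, so CL = k·Vd = 0.02475 × 413.1 = 10.22 L/h
Infusion rate = CL × Css = 10.22 × 5 = 51.10 mg/h

51.1 mg/h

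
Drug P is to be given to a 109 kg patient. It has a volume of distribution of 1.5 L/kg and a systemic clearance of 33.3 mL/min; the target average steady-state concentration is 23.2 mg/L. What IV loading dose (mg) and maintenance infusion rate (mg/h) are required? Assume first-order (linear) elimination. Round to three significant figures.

Vd(total) = 109 kg × 1.5 L/kg = 163.5 L
Loading: fill Vd to C_target → 163.5 L × 23.2 mg/L = 3793 mg
CL = 33.3 mL/min × 60/1000 = 1.998 L/h
Maintenance: replace elimination → rate = CL × Css = 1.998 × 23.2 = 46.35 mg/h

(a) 3790 mg; (b) 46.4 mg/h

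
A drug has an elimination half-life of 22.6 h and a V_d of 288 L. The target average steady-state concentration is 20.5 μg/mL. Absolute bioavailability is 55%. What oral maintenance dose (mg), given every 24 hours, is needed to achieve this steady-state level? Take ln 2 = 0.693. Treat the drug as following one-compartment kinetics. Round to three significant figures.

7900 mg

k = 0.693/22.6 = 0.03066 h⁻¹, so CL = k·Vd = 0.03066 × 288.0 = 8.830 L/h
D = CL × Css × τ / F = 8.830 × 20.5 × 24 / 0.55 = 7899 mg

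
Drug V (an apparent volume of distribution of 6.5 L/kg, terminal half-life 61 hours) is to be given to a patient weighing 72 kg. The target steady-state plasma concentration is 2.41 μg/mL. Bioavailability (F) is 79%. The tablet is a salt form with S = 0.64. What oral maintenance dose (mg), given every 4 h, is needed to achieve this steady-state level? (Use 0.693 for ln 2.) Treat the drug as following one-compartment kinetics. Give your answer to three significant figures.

101 mg

Vd = 6.5 L/kg × 72 kg = 468.0 L
CL = ln 2 · Vd / t½ = 0.693 × 468.0 / 61 = 5.317 L/h
D = CL × Css × τ / F / S = 5.317 × 2.41 × 4 / 0.79 / 0.64 = 101.4 mg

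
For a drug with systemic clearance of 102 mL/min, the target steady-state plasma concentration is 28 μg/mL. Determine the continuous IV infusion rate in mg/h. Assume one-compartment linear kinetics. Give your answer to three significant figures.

171 mg/h

CL = 102 mL/min × 60/1000 = 6.120 L/h
R₀ = 6.120 × 28 = 171.4 mg/h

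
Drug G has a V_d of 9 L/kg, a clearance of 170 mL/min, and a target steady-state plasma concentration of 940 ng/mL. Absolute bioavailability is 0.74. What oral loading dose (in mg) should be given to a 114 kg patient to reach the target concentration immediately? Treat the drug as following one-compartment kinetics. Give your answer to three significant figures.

Vd(total) = 114 kg × 9 L/kg = 1026 L
C = 940 ng/mL = 0.9400 mg/L
LD = Vd × C / F = 1026 × 0.9400 / 0.74 = 1303 mg

1300 mg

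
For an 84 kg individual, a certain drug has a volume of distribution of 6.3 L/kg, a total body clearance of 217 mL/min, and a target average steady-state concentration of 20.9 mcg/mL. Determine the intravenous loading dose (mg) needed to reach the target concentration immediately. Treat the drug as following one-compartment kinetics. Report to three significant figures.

11100 mg

Vd = 6.3 L/kg × 84 kg = 529.2 L
The loading dose fills Vd to the target concentration.
LD = Vd × C = 529.2 × 20.90 = 11060 mg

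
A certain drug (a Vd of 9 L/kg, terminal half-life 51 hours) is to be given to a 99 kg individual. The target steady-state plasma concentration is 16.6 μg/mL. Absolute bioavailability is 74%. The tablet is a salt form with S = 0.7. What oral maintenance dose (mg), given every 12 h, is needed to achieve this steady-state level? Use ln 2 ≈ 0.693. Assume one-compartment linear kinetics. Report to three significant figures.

Total Vd = 9 × 99 = 891.0 L
CL = ln 2 · Vd / t½ = 0.693 × 891.0 / 51 = 12.11 L/h
D = CL × Css × τ / F / S = 12.11 × 16.6 × 12 / 0.74 / 0.7 = 4657 mg

4660 mg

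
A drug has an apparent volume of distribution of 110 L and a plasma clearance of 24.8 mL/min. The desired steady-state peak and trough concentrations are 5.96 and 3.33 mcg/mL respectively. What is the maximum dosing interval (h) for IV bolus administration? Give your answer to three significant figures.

43.0 h

CL = 24.8 mL/min = 24.8 × 0.06 = 1.488 L/h
k = CL / Vd = 1.488 / 110.0 = 0.01353 h⁻¹
Between IV bolus doses, concentration decays as C = C₀·e^(−kτ), so C_peak/C_trough = e^(kτ).
τ_max = ln(C_peak/C_trough) / k = ln(5.96/3.33) / 0.01353 = 0.5821 / 0.01353 = 43.02 h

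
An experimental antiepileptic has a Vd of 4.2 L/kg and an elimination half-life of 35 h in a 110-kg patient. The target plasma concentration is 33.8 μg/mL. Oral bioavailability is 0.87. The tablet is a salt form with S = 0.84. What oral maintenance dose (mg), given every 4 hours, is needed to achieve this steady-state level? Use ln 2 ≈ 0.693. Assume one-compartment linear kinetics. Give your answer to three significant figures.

Total Vd = 4.2 × 110 = 462.0 L
CL = ln 2 · Vd / t½ = 0.693 × 462.0 / 35 = 9.148 L/h
D = CL × Css × τ / F / S = 9.148 × 33.8 × 4 / 0.87 / 0.84 = 1692 mg

1690 mg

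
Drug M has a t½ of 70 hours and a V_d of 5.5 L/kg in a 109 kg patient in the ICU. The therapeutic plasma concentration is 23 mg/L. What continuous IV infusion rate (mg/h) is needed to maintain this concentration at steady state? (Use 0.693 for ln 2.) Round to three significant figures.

137 mg/h

Vd = 5.5 L/kg × 109 kg = 599.5 L
CL = 0.693 × Vd / t½ = 0.693 × 599.5 / 70 = 5.935 L/h
Infusion rate = CL × Css = 5.935 × 23 = 136.5 mg/h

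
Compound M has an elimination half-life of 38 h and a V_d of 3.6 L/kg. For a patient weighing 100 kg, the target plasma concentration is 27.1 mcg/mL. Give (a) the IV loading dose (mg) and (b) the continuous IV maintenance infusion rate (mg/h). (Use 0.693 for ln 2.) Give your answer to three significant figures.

(a) 9760 mg; (b) 178 mg/h

Total Vd = 3.6 × 100 = 360.0 L
LD = Vd × C = 360.0 × 27.1 = 9756 mg
CL = 0.693 × Vd / t½ = 0.693 × 360.0 / 38 = 6.565 L/h
Infusion rate = CL × Css = 6.565 × 27.1 = 177.9 mg/h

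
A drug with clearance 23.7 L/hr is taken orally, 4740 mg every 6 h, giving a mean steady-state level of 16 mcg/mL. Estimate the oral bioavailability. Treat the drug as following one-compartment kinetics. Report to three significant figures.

F·D/τ = CL·Css at steady state → F = CL·Css·τ / D.
F = 23.7 × 16 × 6 / 4740 = 0.480

0.480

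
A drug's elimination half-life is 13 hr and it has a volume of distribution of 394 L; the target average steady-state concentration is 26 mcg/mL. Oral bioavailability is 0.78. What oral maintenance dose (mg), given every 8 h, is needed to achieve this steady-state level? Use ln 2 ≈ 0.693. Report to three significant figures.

5600 mg

CL = 0.693 × Vd / t½ = 0.693 × 394.0 / 13 = 21.00 L/h
D = CL × Css × τ / F = 21.00 × 26 × 8 / 0.78 = 5600 mg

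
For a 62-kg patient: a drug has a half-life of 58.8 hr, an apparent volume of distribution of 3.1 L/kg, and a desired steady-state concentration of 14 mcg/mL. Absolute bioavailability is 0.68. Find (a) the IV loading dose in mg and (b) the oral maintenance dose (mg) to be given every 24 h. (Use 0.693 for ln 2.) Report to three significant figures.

(a) 2690 mg; (b) 1120 mg

Total Vd = 3.1 × 62 = 192.2 L
LD = Vd × C = 192.2 × 14 = 2691 mg
CL = 0.693 × Vd / t½ = 0.693 × 192.2 / 58.8 = 2.265 L/h
D = CL × Css × τ / F = 2.265 × 14 × 24 / 0.68 = 1119 mg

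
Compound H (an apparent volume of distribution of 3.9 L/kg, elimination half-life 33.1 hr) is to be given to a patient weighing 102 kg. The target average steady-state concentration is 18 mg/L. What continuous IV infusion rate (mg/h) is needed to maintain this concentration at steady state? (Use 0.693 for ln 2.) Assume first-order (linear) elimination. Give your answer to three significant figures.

Vd = 3.9 L/kg × 102 kg = 397.8 L
CL = ln 2 · Vd / t½ = 0.693 × 397.8 / 33.1 = 8.329 L/h
Infusion rate = CL × Css = 8.329 × 18 = 149.9 mg/h

150 mg/h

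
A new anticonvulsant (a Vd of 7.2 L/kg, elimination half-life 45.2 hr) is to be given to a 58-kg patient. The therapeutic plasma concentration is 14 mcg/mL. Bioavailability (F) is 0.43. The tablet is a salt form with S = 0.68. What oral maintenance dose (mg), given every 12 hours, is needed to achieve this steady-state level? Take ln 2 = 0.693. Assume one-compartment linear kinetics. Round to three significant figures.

Total Vd = 7.2 × 58 = 417.6 L
CL = 0.693 × Vd / t½ = 0.693 × 417.6 / 45.2 = 6.403 L/h
D = CL × Css × τ / F / S = 6.403 × 14 × 12 / 0.43 / 0.68 = 3679 mg

3680 mg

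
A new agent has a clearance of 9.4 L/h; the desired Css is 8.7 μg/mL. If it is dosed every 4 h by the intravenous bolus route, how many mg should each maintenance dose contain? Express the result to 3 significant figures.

D = CL × Css × τ = 9.400 × 8.7 × 4 = 327.1 mg

327 mg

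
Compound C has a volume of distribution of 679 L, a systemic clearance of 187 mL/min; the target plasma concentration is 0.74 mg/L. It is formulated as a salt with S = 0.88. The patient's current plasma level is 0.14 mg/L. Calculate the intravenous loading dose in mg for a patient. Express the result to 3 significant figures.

Concentration deficit ΔC = 0.74 − 0.14 = 0.6000 mg/L
LD = Vd × ΔC / S = 679.0 × 0.6000 / 0.88 = 463.0 mg

463 mg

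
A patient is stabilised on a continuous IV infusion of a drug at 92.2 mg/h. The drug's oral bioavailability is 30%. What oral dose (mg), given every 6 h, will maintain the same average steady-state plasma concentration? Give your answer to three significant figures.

1840 mg

To maintain the same Css, the systemic dosing rate must be unchanged: F·D/τ = infusion rate.
D = rate × τ / F = 92.2 × 6 / 0.3 = 1844 mg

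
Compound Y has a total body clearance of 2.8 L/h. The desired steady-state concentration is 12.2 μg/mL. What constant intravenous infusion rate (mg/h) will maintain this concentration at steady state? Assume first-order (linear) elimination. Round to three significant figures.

34.2 mg/h

R₀ = 2.800 × 12.2 = 34.16 mg/h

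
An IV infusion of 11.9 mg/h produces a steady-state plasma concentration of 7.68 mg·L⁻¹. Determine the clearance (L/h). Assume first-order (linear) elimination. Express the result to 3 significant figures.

At steady state, infusion rate = CL × Css, so CL = rate / Css.
CL = 11.9 / 7.68 = 1.549 L/h

1.55 L/h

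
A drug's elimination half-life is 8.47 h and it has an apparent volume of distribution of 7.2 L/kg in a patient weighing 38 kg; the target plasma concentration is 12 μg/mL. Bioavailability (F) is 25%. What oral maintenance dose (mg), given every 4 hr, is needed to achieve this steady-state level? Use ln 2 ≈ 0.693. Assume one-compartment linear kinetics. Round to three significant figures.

Total Vd = 7.2 × 38 = 273.6 L
k = 0.693/8.47 = 0.08182 h⁻¹, so CL = k·Vd = 0.08182 × 273.6 = 22.39 L/h
D = CL × Css × τ / F = 22.39 × 12 × 4 / 0.25 = 4299 mg

4300 mg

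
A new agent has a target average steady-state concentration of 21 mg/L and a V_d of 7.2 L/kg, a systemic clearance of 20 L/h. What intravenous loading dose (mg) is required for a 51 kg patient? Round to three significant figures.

Total Vd = 7.2 × 51 = 367.2 L
LD = Vd × C = 367.2 × 21.00 = 7711 mg

7710 mg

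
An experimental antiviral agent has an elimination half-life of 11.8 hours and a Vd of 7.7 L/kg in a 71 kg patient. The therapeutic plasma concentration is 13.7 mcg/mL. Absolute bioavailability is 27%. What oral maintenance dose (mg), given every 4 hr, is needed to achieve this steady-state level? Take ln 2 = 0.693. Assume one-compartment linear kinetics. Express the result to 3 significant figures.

6520 mg

Total Vd = 7.7 × 71 = 546.7 L
k = 0.693/11.8 = 0.05873 h⁻¹, so CL = k·Vd = 0.05873 × 546.7 = 32.11 L/h
D = CL × Css × τ / F = 32.11 × 13.7 × 4 / 0.27 = 6517 mg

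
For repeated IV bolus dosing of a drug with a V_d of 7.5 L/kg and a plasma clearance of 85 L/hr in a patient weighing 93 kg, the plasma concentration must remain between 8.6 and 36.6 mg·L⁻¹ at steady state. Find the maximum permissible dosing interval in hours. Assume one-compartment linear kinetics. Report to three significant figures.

Total Vd = 7.5 × 93 = 697.5 L
k = CL / Vd = 85.00 / 697.5 = 0.1219 h⁻¹
Between IV bolus doses, concentration decays as C = C₀·e^(−kτ), so C_peak/C_trough = e^(kτ).
τ_max = ln(C_peak/C_trough) / k = ln(36.6/8.6) / 0.1219 = 1.448 / 0.1219 = 11.88 h

11.9 h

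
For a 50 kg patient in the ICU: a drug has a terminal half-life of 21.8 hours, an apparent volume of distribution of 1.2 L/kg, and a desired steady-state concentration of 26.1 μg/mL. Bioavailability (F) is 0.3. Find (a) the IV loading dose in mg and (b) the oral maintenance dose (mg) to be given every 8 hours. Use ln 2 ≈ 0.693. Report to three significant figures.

Vd(total) = 50 kg × 1.2 L/kg = 60.00 L
LD = Vd × C = 60.00 × 26.1 = 1566 mg
CL = 0.693 × Vd / t½ = 0.693 × 60.00 / 21.8 = 1.907 L/h
D = CL × Css × τ / F = 1.907 × 26.1 × 8 / 0.3 = 1327 mg

(a) 1570 mg; (b) 1330 mg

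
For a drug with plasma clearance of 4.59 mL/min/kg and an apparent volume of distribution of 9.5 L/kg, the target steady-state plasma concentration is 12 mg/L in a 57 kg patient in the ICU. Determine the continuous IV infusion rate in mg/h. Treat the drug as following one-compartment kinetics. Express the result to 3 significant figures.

CL = 4.59 mL/min/kg × 57 kg = 261.6 mL/min = 261.6 × 60/1000 = 15.70 L/h
Infusion rate = CL · Css = 15.70 L/h × 12 mg/L = 188.4 mg/h

188 mg/h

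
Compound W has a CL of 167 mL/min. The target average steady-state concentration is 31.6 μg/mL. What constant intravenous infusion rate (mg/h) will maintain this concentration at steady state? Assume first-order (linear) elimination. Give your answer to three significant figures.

317 mg/h

Convert clearance: 167 mL/min × 60 min/h ÷ 1000 mL/L = 10.02 L/h
R₀ = 10.02 × 31.6 = 316.6 mg/h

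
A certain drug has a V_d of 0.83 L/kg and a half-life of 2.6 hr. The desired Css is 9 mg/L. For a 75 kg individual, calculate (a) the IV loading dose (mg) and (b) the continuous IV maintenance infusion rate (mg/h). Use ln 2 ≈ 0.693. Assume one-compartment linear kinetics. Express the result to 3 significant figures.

(a) 560 mg; (b) 149 mg/h

Total Vd = 0.83 × 75 = 62.25 L
LD = Vd × C = 62.25 × 9 = 560.3 mg
CL = 0.693 × Vd / t½ = 0.693 × 62.25 / 2.6 = 16.59 L/h
Infusion rate = CL × Css = 16.59 × 9 = 149.3 mg/h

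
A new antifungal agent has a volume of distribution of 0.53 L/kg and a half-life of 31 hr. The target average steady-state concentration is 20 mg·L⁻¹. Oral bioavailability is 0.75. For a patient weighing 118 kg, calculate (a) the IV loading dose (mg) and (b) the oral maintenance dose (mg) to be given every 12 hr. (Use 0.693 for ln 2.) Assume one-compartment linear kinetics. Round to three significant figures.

(a) 1250 mg; (b) 447 mg

Vd = 0.53 L/kg × 118 kg = 62.54 L
LD = Vd × C = 62.54 × 20 = 1251 mg
CL = 0.693 × Vd / t½ = 0.693 × 62.54 / 31 = 1.398 L/h
D = CL × Css × τ / F = 1.398 × 20 × 12 / 0.75 = 447.4 mg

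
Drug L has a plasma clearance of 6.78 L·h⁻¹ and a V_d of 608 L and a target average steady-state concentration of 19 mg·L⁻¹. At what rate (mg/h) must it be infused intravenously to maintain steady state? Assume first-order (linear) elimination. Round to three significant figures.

Rate = CL × Css = 6.780 × 19 = 128.8 mg/h

129 mg/h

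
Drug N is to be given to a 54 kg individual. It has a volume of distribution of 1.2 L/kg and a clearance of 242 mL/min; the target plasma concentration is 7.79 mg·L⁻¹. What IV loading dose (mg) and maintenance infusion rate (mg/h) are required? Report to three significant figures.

(a) 505 mg; (b) 113 mg/h

Vd = 1.2 L/kg × 54 kg = 64.80 L
Loading dose = Vd × C = 64.80 × 7.79 = 504.8 mg
Convert clearance: 242 mL/min × 60 min/h ÷ 1000 mL/L = 14.52 L/h
Maintenance: replace elimination → rate = CL × Css = 14.52 × 7.79 = 113.1 mg/h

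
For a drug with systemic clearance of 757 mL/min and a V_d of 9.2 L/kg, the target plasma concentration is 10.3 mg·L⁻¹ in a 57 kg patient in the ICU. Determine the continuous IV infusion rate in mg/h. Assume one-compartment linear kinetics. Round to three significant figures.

468 mg/h

CL = 757 mL/min = 757 × 0.06 = 45.42 L/h
R₀ = 45.42 × 10.3 = 467.8 mg/h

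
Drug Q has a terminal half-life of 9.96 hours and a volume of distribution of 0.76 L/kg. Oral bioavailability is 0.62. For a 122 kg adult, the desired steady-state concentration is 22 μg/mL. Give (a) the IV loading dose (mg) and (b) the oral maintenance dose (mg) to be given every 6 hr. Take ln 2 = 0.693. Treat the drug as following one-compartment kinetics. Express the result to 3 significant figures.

Vd(total) = 122 kg × 0.76 L/kg = 92.72 L
LD = Vd × C = 92.72 × 22 = 2040 mg
CL = 0.693 × Vd / t½ = 0.693 × 92.72 / 9.96 = 6.451 L/h
D = CL × Css × τ / F = 6.451 × 22 × 6 / 0.62 = 1373 mg

(a) 2040 mg; (b) 1370 mg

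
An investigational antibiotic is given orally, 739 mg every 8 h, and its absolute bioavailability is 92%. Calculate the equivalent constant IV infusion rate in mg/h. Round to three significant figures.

Equivalent systemic input: infusion rate = F·D/τ.
Rate = 0.92 × 739 / 8 = 84.99 mg/h

85.0 mg/h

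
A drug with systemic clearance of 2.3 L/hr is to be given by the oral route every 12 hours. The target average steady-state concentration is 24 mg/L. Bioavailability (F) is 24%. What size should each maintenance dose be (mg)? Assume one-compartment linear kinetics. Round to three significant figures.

D = CL × Css × τ / F = 2.300 × 24 × 12 / 0.24 = 2760 mg

2760 mg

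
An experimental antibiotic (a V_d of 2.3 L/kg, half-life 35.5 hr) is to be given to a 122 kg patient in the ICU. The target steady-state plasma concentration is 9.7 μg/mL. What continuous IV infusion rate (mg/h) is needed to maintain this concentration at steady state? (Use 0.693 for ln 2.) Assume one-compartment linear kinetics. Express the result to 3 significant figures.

Vd(total) = 122 kg × 2.3 L/kg = 280.6 L
CL = ln 2 · Vd / t½ = 0.693 × 280.6 / 35.5 = 5.478 L/h
Infusion rate = CL × Css = 5.478 × 9.7 = 53.14 mg/h

53.1 mg/h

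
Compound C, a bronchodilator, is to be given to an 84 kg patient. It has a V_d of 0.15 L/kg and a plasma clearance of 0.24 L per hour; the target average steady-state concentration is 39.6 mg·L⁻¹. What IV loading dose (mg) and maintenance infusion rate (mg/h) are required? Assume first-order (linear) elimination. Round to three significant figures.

(a) 499 mg; (b) 9.50 mg/h

Vd(total) = 84 kg × 0.15 L/kg = 12.60 L
LD = Vd · C_target = 12.60 × 39.6 = 499.0 mg
Maintenance: replace elimination → rate = CL × Css = 0.2400 × 39.6 = 9.504 mg/h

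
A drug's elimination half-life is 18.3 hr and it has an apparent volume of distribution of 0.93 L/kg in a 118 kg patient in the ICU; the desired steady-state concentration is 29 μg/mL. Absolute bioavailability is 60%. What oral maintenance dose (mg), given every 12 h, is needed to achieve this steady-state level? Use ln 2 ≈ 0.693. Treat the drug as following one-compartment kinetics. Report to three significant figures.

Vd = 0.93 L/kg × 118 kg = 109.7 L
k = 0.693/18.3 = 0.03787 h⁻¹, so CL = k·Vd = 0.03787 × 109.7 = 4.154 L/h
D = CL × Css × τ / F = 4.154 × 29 × 12 / 0.6 = 2409 mg

2410 mg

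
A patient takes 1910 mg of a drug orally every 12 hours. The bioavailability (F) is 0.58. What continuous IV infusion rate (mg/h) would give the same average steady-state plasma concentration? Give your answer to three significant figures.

92.3 mg/h

Equivalent systemic input: infusion rate = F·D/τ.
Rate = 0.58 × 1910 / 12 = 92.32 mg/h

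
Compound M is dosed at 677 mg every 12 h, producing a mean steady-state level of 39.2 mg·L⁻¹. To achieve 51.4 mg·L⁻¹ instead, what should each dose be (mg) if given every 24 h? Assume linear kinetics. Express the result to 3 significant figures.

1780 mg

With linear kinetics, Css is proportional to dose rate (D/τ) at fixed clearance.
D₂ = D₁ × (Css,target / Css,current) × (τ₂/τ₁) = 677 × (51.4/39.2) × (24/12) = 1775 mg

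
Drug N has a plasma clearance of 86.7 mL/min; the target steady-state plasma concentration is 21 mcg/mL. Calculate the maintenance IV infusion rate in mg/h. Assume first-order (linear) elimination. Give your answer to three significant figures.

Convert clearance: 86.7 mL/min × 60 min/h ÷ 1000 mL/L = 5.202 L/h
At steady state, infusion rate equals elimination rate: rate in = CL × Css.
Infusion rate = CL · Css = 5.202 L/h × 21 mg/L = 109.2 mg/h

109 mg/h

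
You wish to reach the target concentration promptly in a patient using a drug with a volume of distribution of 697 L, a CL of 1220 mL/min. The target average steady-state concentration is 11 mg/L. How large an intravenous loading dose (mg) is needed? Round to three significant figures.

LD = Vd × C = 697.0 × 11.00 = 7667 mg

7670 mg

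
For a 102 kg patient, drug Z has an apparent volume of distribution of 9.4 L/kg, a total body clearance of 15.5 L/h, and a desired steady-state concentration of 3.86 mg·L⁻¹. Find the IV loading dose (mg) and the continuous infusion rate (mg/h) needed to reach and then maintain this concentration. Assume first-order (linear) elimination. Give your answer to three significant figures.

Total Vd = 9.4 × 102 = 958.8 L
LD = Vd · C_target = 958.8 × 3.86 = 3701 mg
Maintenance infusion rate = CL × Css = 15.50 × 3.86 = 59.83 mg/h

(a) 3700 mg; (b) 59.8 mg/h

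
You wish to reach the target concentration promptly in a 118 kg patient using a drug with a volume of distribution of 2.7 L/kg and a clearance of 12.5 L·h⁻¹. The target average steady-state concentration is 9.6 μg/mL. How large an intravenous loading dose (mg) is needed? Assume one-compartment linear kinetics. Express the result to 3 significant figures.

Vd = 2.7 L/kg × 118 kg = 318.6 L
Loading dose depends on Vd (not clearance): it fills the distribution volume.
LD = Vd × C = 318.6 × 9.600 = 3059 mg

3060 mg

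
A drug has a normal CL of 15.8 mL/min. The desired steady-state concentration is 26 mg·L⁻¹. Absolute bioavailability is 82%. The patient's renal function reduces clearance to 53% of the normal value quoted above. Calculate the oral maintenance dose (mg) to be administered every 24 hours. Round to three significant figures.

Convert clearance: 15.8 mL/min × 60 min/h ÷ 1000 mL/L = 0.9480 L/h
Patient clearance = 0.53 × 0.9480 = 0.5024 L/h
At steady state, dose per interval replaces the amount cleared in that interval: F·D/τ = CL·Css.
D = CL × Css × τ / F = 0.5024 × 26 × 24 / 0.82 = 382.3 mg

382 mg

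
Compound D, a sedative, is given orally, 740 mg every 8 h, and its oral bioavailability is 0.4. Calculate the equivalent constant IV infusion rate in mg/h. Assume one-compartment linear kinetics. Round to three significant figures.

37.0 mg/h

Equivalent systemic input: infusion rate = F·D/τ.
Rate = 0.4 × 740 / 8 = 37.00 mg/h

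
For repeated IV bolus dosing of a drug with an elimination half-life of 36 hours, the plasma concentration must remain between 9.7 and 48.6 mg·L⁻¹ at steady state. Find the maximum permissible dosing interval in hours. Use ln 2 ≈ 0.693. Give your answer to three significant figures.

83.7 h

k = 0.693 / t½ = 0.693 / 36 = 0.01925 h⁻¹
Between IV bolus doses, concentration decays as C = C₀·e^(−kτ), so C_peak/C_trough = e^(kτ).
τ_max = ln(C_peak/C_trough) / k = ln(48.6/9.7) / 0.01925 = 1.611 / 0.01925 = 83.69 h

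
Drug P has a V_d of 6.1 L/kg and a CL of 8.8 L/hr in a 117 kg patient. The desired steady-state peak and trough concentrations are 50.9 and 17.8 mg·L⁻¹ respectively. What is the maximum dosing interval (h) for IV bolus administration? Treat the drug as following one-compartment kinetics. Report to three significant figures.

Vd = 6.1 L/kg × 117 kg = 713.7 L
k = CL / Vd = 8.800 / 713.7 = 0.01233 h⁻¹
Between IV bolus doses, concentration decays as C = C₀·e^(−kτ), so C_peak/C_trough = e^(kτ).
τ_max = ln(C_peak/C_trough) / k = ln(50.9/17.8) / 0.01233 = 1.051 / 0.01233 = 85.24 h

85.2 h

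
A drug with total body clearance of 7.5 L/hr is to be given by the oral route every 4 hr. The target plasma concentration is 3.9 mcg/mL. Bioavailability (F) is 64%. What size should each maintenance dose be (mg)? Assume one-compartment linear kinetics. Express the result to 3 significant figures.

D = CL × Css × τ / F = 7.500 × 3.9 × 4 / 0.64 = 182.8 mg

183 mg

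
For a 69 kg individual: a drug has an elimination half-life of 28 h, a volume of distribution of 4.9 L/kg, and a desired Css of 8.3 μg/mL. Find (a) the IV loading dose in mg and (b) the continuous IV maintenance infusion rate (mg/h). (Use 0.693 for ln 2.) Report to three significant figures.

Total Vd = 4.9 × 69 = 338.1 L
LD = Vd × C = 338.1 × 8.3 = 2806 mg
CL = 0.693 × Vd / t½ = 0.693 × 338.1 / 28 = 8.368 L/h
Infusion rate = CL × Css = 8.368 × 8.3 = 69.45 mg/h

(a) 2810 mg; (b) 69.5 mg/h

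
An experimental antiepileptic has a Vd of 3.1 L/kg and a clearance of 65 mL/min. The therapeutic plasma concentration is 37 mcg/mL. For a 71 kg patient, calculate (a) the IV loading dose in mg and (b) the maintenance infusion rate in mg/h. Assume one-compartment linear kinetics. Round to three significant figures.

Vd = 3.1 L/kg × 71 kg = 220.1 L
Loading dose = Vd × C = 220.1 × 37 = 8144 mg
Convert clearance: 65 mL/min × 60 min/h ÷ 1000 mL/L = 3.900 L/h
Infusion rate = 3.900 L/h × 37 mg/L = 144.3 mg/h

(a) 8140 mg; (b) 144 mg/h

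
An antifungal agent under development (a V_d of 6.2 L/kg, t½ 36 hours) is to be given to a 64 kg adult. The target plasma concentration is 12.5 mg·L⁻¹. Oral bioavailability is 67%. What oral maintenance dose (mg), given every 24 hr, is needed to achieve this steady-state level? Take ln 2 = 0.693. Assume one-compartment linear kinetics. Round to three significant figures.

3420 mg

Vd(total) = 64 kg × 6.2 L/kg = 396.8 L
CL = ln 2 · Vd / t½ = 0.693 × 396.8 / 36 = 7.638 L/h
D = CL × Css × τ / F = 7.638 × 12.5 × 24 / 0.67 = 3420 mg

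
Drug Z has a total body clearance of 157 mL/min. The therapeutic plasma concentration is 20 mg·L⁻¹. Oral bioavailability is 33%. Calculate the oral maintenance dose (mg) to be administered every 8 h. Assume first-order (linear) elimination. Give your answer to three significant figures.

4570 mg

CL = 157 mL/min = 157 × 0.06 = 9.420 L/h
D = CL × Css × τ / F = 9.420 × 20 × 8 / 0.33 = 4567 mg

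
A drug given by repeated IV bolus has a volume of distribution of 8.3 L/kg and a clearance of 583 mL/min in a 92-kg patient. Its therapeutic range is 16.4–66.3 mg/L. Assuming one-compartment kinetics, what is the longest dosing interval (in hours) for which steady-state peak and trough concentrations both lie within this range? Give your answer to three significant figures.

30.5 h

Vd(total) = 92 kg × 8.3 L/kg = 763.6 L
CL = 583 mL/min × 60/1000 = 34.98 L/h
k = CL / Vd = 34.98 / 763.6 = 0.04581 h⁻¹
Between IV bolus doses, concentration decays as C = C₀·e^(−kτ), so C_peak/C_trough = e^(kτ).
τ_max = ln(C_peak/C_trough) / k = ln(66.3/16.4) / 0.04581 = 1.397 / 0.04581 = 30.50 h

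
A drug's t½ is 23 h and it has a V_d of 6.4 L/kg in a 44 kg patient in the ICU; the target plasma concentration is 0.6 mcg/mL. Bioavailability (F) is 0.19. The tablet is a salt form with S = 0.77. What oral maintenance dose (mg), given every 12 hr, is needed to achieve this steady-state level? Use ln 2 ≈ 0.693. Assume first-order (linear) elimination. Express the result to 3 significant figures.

Vd = 6.4 L/kg × 44 kg = 281.6 L
CL = 0.693 × Vd / t½ = 0.693 × 281.6 / 23 = 8.485 L/h
D = CL × Css × τ / F / S = 8.485 × 0.6 × 12 / 0.19 / 0.77 = 417.6 mg

418 mg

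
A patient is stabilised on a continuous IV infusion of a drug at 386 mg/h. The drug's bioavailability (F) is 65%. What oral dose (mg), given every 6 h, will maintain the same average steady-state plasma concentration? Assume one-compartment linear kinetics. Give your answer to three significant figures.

To maintain the same Css, the systemic dosing rate must be unchanged: F·D/τ = infusion rate.
D = rate × τ / F = 386 × 6 / 0.65 = 3563 mg

3560 mg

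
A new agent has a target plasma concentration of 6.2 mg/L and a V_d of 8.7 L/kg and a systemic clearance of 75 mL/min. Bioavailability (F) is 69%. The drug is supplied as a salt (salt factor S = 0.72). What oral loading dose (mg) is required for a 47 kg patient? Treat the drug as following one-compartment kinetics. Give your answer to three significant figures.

5100 mg

Vd = 8.7 L/kg × 47 kg = 408.9 L
LD = Vd × C / F / S = 408.9 × 6.200 / 0.69 / 0.72 = 5103 mg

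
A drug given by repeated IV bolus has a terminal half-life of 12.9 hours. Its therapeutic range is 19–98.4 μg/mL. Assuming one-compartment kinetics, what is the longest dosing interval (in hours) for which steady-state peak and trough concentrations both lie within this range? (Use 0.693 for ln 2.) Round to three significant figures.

30.6 h

k = 0.693 / t½ = 0.693 / 12.9 = 0.05372 h⁻¹
Between IV bolus doses, concentration decays as C = C₀·e^(−kτ), so C_peak/C_trough = e^(kτ).
τ_max = ln(C_peak/C_trough) / k = ln(98.4/19) / 0.05372 = 1.645 / 0.05372 = 30.62 h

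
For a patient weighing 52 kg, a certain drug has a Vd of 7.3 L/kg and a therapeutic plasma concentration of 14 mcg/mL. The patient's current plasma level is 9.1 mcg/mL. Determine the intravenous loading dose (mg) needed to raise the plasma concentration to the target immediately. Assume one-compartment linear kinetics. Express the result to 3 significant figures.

Total Vd = 7.3 × 52 = 379.6 L
The loading dose fills Vd to the target concentration.
Concentration deficit ΔC = 14 − 9.1 = 4.900 mg/L
LD = Vd × ΔC = 379.6 × 4.900 = 1860 mg

1860 mg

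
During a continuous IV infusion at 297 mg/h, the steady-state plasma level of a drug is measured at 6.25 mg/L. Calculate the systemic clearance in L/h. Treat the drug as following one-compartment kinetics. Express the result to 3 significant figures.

47.5 L/h

At steady state, infusion rate = CL × Css, so CL = rate / Css.
CL = 297 / 6.25 = 47.52 L/h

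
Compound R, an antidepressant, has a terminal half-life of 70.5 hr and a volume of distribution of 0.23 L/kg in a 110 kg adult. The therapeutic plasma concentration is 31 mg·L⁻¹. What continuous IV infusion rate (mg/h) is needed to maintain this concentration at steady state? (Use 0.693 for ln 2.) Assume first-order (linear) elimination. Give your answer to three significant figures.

Vd(total) = 110 kg × 0.23 L/kg = 25.30 L
CL = 0.693 × Vd / t½ = 0.693 × 25.30 / 70.5 = 0.2487 L/h
Infusion rate = CL × Css = 0.2487 × 31 = 7.710 mg/h

7.71 mg/h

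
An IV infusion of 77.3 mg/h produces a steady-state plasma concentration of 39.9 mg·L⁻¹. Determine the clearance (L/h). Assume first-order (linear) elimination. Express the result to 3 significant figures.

1.94 L/h

At steady state, infusion rate = CL × Css, so CL = rate / Css.
CL = 77.3 / 39.9 = 1.937 L/h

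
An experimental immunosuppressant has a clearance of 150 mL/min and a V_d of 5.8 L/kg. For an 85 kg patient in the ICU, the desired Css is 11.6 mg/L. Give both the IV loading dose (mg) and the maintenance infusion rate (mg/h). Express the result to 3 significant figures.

Total Vd = 5.8 × 85 = 493.0 L
Loading: fill Vd to C_target → 493.0 L × 11.6 mg/L = 5719 mg
CL = 150 mL/min = 150 × 0.06 = 9.000 L/h
Maintenance: replace elimination → rate = CL × Css = 9.000 × 11.6 = 104.4 mg/h

(a) 5720 mg; (b) 104 mg/h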